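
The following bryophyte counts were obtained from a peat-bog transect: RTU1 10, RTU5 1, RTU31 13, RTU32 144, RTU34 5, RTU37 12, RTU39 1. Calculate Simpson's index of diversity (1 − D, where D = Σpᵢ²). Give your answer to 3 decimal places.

0.388

Total N = 10+1+13+144+5+12+1 = 186, so the proportions are 0.05376, 0.00538, 0.06989, 0.77419, 0.02688, 0.06452, 0.00538 (working shown to 5 dp, full precision carried).
D = 0.05376² + 0.00538² + 0.06989² + 0.77419² + 0.02688² + 0.06452² + 0.00538² = 0.00289 + 0.00003 + 0.00488 + 0.59938 + 0.00072 + 0.00416 + 0.00003 = 0.61209.
So 1 − D = 0.38791, i.e. 0.388 to 3 decimal places.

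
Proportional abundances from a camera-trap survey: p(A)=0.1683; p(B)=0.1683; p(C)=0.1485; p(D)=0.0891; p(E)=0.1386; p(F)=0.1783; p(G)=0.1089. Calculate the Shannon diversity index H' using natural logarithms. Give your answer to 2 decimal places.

1.92

Each pᵢ ln pᵢ term (working shown to 4 dp, full precision carried): 0.1683×(-1.7820)=-0.2999, 0.1683×(-1.7820)=-0.2999, 0.1485×(-1.9072)=-0.2832, 0.0891×(-2.4180)=-0.2154, 0.1386×(-1.9762)=-0.2739, 0.1783×(-1.7243)=-0.3074, 0.1089×(-2.2173)=-0.2415.
Sum = -1.9213, so H' = 1.92.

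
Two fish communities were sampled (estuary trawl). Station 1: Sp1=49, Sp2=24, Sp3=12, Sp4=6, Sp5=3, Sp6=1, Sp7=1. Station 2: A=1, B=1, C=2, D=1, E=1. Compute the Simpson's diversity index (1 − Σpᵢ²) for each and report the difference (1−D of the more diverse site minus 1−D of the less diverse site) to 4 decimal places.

0.1215

Station 1: N=96, proportions 0.510417, 0.25, 0.125, 0.0625, 0.03125, 0.010417, 0.010417, giving 1−D = 0.656250 (working shown to 6 dp, full precision carried).
Station 2: N=6, proportions 0.166667, 0.166667, 0.333333, 0.166667, 0.166667, giving 1−D = 0.777778.
Difference = |0.656250 − 0.777778| = 0.121528, i.e. 0.1215 to 4 decimal places.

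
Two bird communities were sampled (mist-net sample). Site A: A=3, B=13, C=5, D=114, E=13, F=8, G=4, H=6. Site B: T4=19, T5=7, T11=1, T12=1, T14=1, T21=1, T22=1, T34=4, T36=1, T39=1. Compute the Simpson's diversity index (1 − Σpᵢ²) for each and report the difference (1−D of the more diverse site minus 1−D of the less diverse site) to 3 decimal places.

Site A: N=166, proportions 0.01807, 0.07831, 0.03012, 0.68675, 0.07831, 0.04819, 0.0241, 0.03614, giving 1−D = 0.51067 (working shown to 5 dp, full precision carried).
Site B: N=37, proportions 0.51351, 0.18919, 0.02703, 0.02703, 0.02703, 0.02703, 0.02703, 0.10811, 0.02703, 0.02703, giving 1−D = 0.68371.
Difference = |0.51067 − 0.68371| = 0.17304, i.e. 0.173 to 3 decimal places.

0.173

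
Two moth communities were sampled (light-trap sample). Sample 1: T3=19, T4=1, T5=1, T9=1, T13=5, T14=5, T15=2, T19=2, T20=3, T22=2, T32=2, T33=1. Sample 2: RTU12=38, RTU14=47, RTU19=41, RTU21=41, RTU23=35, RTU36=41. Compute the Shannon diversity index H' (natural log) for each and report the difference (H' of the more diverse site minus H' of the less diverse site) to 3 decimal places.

0.158

Sample 1: N=44, proportions 0.431818, 0.022727, 0.022727, 0.022727, 0.113636, 0.113636, 0.045455, 0.045455, 0.068182, 0.045455, 0.045455, 0.022727, giving H' = 1.946014 (working shown to 6 dp, full precision carried).
Sample 2: N=243, proportions 0.156379, 0.193416, 0.168724, 0.168724, 0.144033, 0.168724, giving H' = 1.787746.
Difference = |1.946014 − 1.787746| = 0.158268, i.e. 0.158 to 3 decimal places.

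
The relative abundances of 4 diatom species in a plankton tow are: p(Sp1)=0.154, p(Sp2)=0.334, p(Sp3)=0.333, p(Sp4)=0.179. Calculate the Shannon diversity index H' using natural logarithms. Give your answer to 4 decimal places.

Each pᵢ ln pᵢ term (working shown to 6 dp, full precision carried): 0.154×(-1.870803)=-0.288104, 0.334×(-1.096614)=-0.366269, 0.333×(-1.099613)=-0.366171, 0.179×(-1.720369)=-0.307946.
Sum = -1.328490, so H' = 1.3285.

1.3285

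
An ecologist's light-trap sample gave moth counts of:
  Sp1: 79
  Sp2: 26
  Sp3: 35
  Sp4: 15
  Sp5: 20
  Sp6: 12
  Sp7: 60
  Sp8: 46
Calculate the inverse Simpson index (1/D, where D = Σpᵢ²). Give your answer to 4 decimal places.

Total N = 79+26+35+15+20+12+60+46 = 293, so the proportions are 0.26962457, 0.0887372, 0.11945392, 0.05119454, 0.06825939, 0.04095563, 0.20477816, 0.15699659 (working shown to 8 dp, full precision carried).
D = 0.26962457² + 0.0887372² + 0.11945392² + 0.05119454² + 0.06825939² + 0.04095563² + 0.20477816² + 0.15699659² = 0.07269741 + 0.00787429 + 0.01426924 + 0.00262088 + 0.00465934 + 0.00167736 + 0.04193409 + 0.02464793 = 0.17038055.
So 1/D = 5.869214, i.e. 5.8692 to 4 decimal places.

5.8692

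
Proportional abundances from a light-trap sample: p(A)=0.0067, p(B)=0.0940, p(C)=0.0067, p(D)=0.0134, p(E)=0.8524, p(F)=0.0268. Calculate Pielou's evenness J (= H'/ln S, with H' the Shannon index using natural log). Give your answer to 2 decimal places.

H' = −Σ pᵢ ln pᵢ = −((-0.0335) + (-0.2223) + (-0.0335) + (-0.0578) + (-0.1361) + (-0.0970)) = 0.5802 (working shown to 4 dp, full precision carried).
With S = 6 species, ln S = 1.7918, so J = 0.5802/1.7918 = 0.3238, i.e. 0.32 to 2 decimal places.

0.32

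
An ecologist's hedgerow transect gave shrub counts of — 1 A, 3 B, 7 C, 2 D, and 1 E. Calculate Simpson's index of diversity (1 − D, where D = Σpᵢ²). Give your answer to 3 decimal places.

0.673

Total N = 1+3+7+2+1 = 14, so the proportions are 0.07143, 0.21429, 0.5, 0.14286, 0.07143 (working shown to 5 dp, full precision carried).
D = 0.07143² + 0.21429² + 0.5² + 0.14286² + 0.07143² = 0.00510 + 0.04592 + 0.25000 + 0.02041 + 0.00510 = 0.32653.
So 1 − D = 0.67347, i.e. 0.673 to 3 decimal places.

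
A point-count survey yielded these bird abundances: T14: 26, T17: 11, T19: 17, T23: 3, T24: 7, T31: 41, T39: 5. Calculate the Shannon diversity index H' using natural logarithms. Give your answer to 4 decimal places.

1.6416

Total N = 26+11+17+3+7+41+5 = 110, so the proportions are 0.236364, 0.1, 0.154545, 0.027273, 0.063636, 0.372727, 0.045455 (working shown to 6 dp, full precision carried).
Each pᵢ ln pᵢ term: 0.236364×(-1.442384)=-0.340927, 0.1×(-2.302585)=-0.230259, 0.154545×(-1.867267)=-0.288578, 0.027273×(-3.601868)=-0.098233, 0.063636×(-2.754570)=-0.175291, 0.372727×(-0.986908)=-0.367848, 0.045455×(-3.091042)=-0.140502.
Sum = -1.641636, so H' = 1.6416.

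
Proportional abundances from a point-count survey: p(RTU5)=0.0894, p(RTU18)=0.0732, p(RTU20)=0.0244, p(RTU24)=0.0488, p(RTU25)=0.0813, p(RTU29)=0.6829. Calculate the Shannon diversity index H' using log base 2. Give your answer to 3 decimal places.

Each pᵢ log₂ pᵢ term (working shown to 5 dp, full precision carried): 0.0894×(-3.48358)=-0.31143, 0.0732×(-3.77201)=-0.27611, 0.0244×(-5.35698)=-0.13071, 0.0488×(-4.35698)=-0.21262, 0.0813×(-3.62060)=-0.29435, 0.6829×(-0.55025)=-0.37577.
Sum = -1.60100, so H' = 1.601.

1.601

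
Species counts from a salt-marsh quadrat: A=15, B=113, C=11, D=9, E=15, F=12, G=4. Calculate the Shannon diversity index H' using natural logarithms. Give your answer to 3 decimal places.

1.294

Total N = 15+113+11+9+15+12+4 = 179, so the proportions are 0.0838, 0.63128, 0.06145, 0.05028, 0.0838, 0.06704, 0.02235 (working shown to 5 dp, full precision carried).
Each pᵢ ln pᵢ term: 0.0838×(-2.47934)=-0.20777, 0.63128×(-0.46000)=-0.29039, 0.06145×(-2.78949)=-0.17142, 0.05028×(-2.99016)=-0.15034, 0.0838×(-2.47934)=-0.20777, 0.06704×(-2.70248)=-0.18117, 0.02235×(-3.80109)=-0.08494.
Sum = -1.29380, so H' = 1.294.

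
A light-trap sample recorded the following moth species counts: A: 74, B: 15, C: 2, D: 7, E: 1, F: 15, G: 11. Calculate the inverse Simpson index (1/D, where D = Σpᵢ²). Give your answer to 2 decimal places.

2.56

Total N = 74+15+2+7+1+15+11 = 125, so the proportions are 0.592, 0.12, 0.016, 0.056, 0.008, 0.12, 0.088 (working shown to 5 dp, full precision carried).
D = 0.592² + 0.12² + 0.016² + 0.056² + 0.008² + 0.12² + 0.088² = 0.35046 + 0.01440 + 0.00026 + 0.00314 + 0.00006 + 0.01440 + 0.00774 = 0.39046.
So 1/D = 2.5611, i.e. 2.56 to 2 decimal places.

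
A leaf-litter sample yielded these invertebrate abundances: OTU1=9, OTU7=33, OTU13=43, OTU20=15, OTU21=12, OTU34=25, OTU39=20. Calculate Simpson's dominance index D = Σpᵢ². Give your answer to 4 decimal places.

0.1790

Total N = 9+33+43+15+12+25+20 = 157, so the proportions are 0.057325, 0.210191, 0.273885, 0.095541, 0.076433, 0.159236, 0.127389 (working shown to 6 dp, full precision carried).
D = 0.057325² + 0.210191² + 0.273885² + 0.095541² + 0.076433² + 0.159236² + 0.127389² = 0.003286 + 0.044180 + 0.075013 + 0.009128 + 0.005842 + 0.025356 + 0.016228 = 0.179034.
To 4 decimal places, D = 0.1790.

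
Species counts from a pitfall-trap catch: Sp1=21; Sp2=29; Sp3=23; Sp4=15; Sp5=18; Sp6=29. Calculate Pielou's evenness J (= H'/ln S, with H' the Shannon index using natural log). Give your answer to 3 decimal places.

Total N = 21+29+23+15+18+29 = 135, so the proportions are 0.15556, 0.21481, 0.17037, 0.11111, 0.13333, 0.21481 (working shown to 5 dp, full precision carried).
H' = −Σ pᵢ ln pᵢ = −((-0.28945) + (-0.33038) + (-0.30152) + (-0.24414) + (-0.26865) + (-0.33038)) = 1.76452.
With S = 6 species, ln S = 1.79176, so J = 1.76452/1.79176 = 0.98480, i.e. 0.985 to 3 decimal places.

0.985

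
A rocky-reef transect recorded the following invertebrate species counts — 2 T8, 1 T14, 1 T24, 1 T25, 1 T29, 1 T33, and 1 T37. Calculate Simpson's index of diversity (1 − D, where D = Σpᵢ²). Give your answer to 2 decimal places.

Total N = 2+1+1+1+1+1+1 = 8, so the proportions are 0.25, 0.125, 0.125, 0.125, 0.125, 0.125, 0.125 (working shown to 4 dp, full precision carried).
D = 0.25² + 0.125² + 0.125² + 0.125² + 0.125² + 0.125² + 0.125² = 0.0625 + 0.0156 + 0.0156 + 0.0156 + 0.0156 + 0.0156 + 0.0156 = 0.1562.
So 1 − D = 0.8438, i.e. 0.84 to 2 decimal places.

0.84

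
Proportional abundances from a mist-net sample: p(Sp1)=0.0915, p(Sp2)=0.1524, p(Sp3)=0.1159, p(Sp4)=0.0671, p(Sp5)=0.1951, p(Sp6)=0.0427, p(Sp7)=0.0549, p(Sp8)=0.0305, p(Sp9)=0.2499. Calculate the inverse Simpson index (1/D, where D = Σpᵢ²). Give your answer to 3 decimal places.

6.418

D = 0.0915² + 0.1524² + 0.1159² + 0.0671² + 0.1951² + 0.0427² + 0.0549² + 0.0305² + 0.2499² = 0.0083722 + 0.0232258 + 0.0134328 + 0.0045024 + 0.0380640 + 0.0018233 + 0.0030140 + 0.0009302 + 0.0624500 = 0.1558148 (working shown to 7 dp, full precision carried).
So 1/D = 6.41788, i.e. 6.418 to 3 decimal places.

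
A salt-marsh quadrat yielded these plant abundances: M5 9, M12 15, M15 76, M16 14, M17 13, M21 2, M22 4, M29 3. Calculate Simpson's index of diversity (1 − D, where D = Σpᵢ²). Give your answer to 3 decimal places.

Total N = 9+15+76+14+13+2+4+3 = 136, so the proportions are 0.06618, 0.11029, 0.55882, 0.10294, 0.09559, 0.01471, 0.02941, 0.02206 (working shown to 5 dp, full precision carried).
D = 0.06618² + 0.11029² + 0.55882² + 0.10294² + 0.09559² + 0.01471² + 0.02941² + 0.02206² = 0.00438 + 0.01216 + 0.31228 + 0.01060 + 0.00914 + 0.00022 + 0.00087 + 0.00049 = 0.35013.
So 1 − D = 0.64987, i.e. 0.650 to 3 decimal places.

0.650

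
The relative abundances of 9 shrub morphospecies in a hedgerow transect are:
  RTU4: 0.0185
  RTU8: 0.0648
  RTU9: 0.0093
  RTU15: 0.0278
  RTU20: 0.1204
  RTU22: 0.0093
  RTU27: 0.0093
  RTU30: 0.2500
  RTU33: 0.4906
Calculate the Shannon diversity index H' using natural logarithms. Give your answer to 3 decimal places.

1.432

Each pᵢ ln pᵢ term (working shown to 5 dp, full precision carried): 0.0185×(-3.98998)=-0.07381, 0.0648×(-2.73645)=-0.17732, 0.0093×(-4.67774)=-0.04350, 0.0278×(-3.58272)=-0.09960, 0.1204×(-2.11694)=-0.25488, 0.0093×(-4.67774)=-0.04350, 0.0093×(-4.67774)=-0.04350, 0.25×(-1.38629)=-0.34657, 0.4906×(-0.71213)=-0.34937.
Sum = -1.43207, so H' = 1.432.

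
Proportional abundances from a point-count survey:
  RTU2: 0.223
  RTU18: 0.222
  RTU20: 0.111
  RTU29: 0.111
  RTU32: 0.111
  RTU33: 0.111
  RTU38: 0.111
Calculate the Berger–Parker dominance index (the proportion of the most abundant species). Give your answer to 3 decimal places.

0.223

The largest proportion is 0.223, i.e. d = 0.223 to 3 decimal places.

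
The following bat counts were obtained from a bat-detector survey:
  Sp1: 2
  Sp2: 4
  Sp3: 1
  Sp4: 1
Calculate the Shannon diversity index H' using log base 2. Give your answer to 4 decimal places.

Total N = 2+4+1+1 = 8, so the proportions are 0.25, 0.5, 0.125, 0.125 (working shown to 6 dp, full precision carried).
Each pᵢ log₂ pᵢ term: 0.25×(-2.000000)=-0.500000, 0.5×(-1.000000)=-0.500000, 0.125×(-3.000000)=-0.375000, 0.125×(-3.000000)=-0.375000.
Sum = -1.750000, so H' = 1.7500.

1.7500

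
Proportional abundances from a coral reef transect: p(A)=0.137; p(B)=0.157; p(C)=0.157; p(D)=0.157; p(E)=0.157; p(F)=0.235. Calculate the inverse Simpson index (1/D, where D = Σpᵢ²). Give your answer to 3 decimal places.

D = 0.137² + 0.157² + 0.157² + 0.157² + 0.157² + 0.235² = 0.0187690 + 0.0246490 + 0.0246490 + 0.0246490 + 0.0246490 + 0.0552250 = 0.1725900 (working shown to 7 dp, full precision carried).
So 1/D = 5.79408, i.e. 5.794 to 3 decimal places.

5.794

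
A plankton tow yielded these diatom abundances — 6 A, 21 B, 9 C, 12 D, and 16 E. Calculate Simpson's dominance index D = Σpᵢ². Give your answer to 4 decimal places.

Total N = 6+21+9+12+16 = 64, so the proportions are 0.09375, 0.328125, 0.140625, 0.1875, 0.25 (working shown to 6 dp, full precision carried).
D = 0.09375² + 0.328125² + 0.140625² + 0.1875² + 0.25² = 0.008789 + 0.107666 + 0.019775 + 0.035156 + 0.062500 = 0.233887.
To 4 decimal places, D = 0.2339.

0.2339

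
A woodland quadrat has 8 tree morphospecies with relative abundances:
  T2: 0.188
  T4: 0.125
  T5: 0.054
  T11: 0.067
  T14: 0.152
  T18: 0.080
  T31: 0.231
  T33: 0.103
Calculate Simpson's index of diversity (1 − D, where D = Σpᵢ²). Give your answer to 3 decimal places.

D = 0.188² + 0.125² + 0.054² + 0.067² + 0.152² + 0.08² + 0.231² + 0.103² = 0.03534 + 0.01562 + 0.00292 + 0.00449 + 0.02310 + 0.00640 + 0.05336 + 0.01061 = 0.15185 (working shown to 5 dp, full precision carried).
So 1 − D = 0.84815, i.e. 0.848 to 3 decimal places.

0.848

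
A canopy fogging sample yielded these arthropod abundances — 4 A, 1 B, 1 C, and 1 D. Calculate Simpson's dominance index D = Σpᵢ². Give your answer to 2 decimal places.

0.39

Total N = 4+1+1+1 = 7, so the proportions are 0.5714, 0.1429, 0.1429, 0.1429 (working shown to 4 dp, full precision carried).
D = 0.5714² + 0.1429² + 0.1429² + 0.1429² = 0.3265 + 0.0204 + 0.0204 + 0.0204 = 0.3878.
To 2 decimal places, D = 0.39.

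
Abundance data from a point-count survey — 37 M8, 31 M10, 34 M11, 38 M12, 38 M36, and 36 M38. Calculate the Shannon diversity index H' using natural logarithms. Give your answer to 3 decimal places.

1.789

Total N = 37+31+34+38+38+36 = 214, so the proportions are 0.1729, 0.14486, 0.15888, 0.17757, 0.17757, 0.16822 (working shown to 5 dp, full precision carried).
Each pᵢ ln pᵢ term: 0.1729×(-1.75506)=-0.30344, 0.14486×(-1.93199)=-0.27987, 0.15888×(-1.83962)=-0.29228, 0.17757×(-1.72839)=-0.30691, 0.17757×(-1.72839)=-0.30691, 0.16822×(-1.78246)=-0.29985.
Sum = -1.78926, so H' = 1.789.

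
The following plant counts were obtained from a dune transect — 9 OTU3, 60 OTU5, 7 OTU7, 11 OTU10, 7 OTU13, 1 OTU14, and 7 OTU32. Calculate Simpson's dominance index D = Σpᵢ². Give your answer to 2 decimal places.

Total N = 9+60+7+11+7+1+7 = 102, so the proportions are 0.0882, 0.5882, 0.0686, 0.1078, 0.0686, 0.0098, 0.0686 (working shown to 4 dp, full precision carried).
D = 0.0882² + 0.5882² + 0.0686² + 0.1078² + 0.0686² + 0.0098² + 0.0686² = 0.0078 + 0.3460 + 0.0047 + 0.0116 + 0.0047 + 0.0001 + 0.0047 = 0.3797.
To 2 decimal places, D = 0.38.

0.38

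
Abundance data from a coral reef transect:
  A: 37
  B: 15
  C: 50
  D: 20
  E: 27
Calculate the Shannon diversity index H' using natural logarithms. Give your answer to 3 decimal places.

1.523

Total N = 37+15+50+20+27 = 149, so the proportions are 0.24832, 0.10067, 0.33557, 0.13423, 0.18121 (working shown to 5 dp, full precision carried).
Each pᵢ ln pᵢ term: 0.24832×(-1.39303)=-0.34592, 0.10067×(-2.29590)=-0.23113, 0.33557×(-1.09192)=-0.36642, 0.13423×(-2.00821)=-0.26956, 0.18121×(-1.70811)=-0.30952.
Sum = -1.52255, so H' = 1.523.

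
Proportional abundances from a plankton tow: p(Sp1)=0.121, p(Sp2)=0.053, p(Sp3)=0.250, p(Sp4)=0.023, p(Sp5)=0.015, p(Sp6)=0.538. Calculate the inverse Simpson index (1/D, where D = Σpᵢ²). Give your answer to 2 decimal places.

D = 0.121² + 0.053² + 0.25² + 0.023² + 0.015² + 0.538² = 0.01464 + 0.00281 + 0.06250 + 0.00053 + 0.00022 + 0.28944 = 0.37015 (working shown to 5 dp, full precision carried).
So 1/D = 2.7016, i.e. 2.70 to 2 decimal places.

2.70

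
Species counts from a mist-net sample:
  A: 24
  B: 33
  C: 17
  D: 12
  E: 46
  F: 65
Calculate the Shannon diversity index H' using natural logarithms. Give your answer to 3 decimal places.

1.643

Total N = 24+33+17+12+46+65 = 197, so the proportions are 0.12183, 0.16751, 0.08629, 0.06091, 0.2335, 0.32995 (working shown to 5 dp, full precision carried).
Each pᵢ ln pᵢ term: 0.12183×(-2.10515)=-0.25646, 0.16751×(-1.78670)=-0.29929, 0.08629×(-2.44999)=-0.21142, 0.06091×(-2.79830)=-0.17045, 0.2335×(-1.45456)=-0.33964, 0.32995×(-1.10882)=-0.36585.
Sum = -1.64313, so H' = 1.643.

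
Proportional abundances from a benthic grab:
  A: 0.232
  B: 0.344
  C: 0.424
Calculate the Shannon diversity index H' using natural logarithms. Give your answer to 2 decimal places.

1.07

Each pᵢ ln pᵢ term (working shown to 4 dp, full precision carried): 0.232×(-1.4610)=-0.3390, 0.344×(-1.0671)=-0.3671, 0.424×(-0.8580)=-0.3638.
Sum = -1.0698, so H' = 1.07.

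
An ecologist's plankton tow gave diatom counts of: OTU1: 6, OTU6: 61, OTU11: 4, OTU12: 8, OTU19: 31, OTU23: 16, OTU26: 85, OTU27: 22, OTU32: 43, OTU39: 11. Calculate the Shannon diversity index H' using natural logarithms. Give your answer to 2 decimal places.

1.94

Total N = 6+61+4+8+31+16+85+22+43+11 = 287, so the proportions are 0.0209, 0.2125, 0.0139, 0.0279, 0.108, 0.0557, 0.2962, 0.0767, 0.1498, 0.0383 (working shown to 4 dp, full precision carried).
Each pᵢ ln pᵢ term: 0.0209×(-3.8677)=-0.0809, 0.2125×(-1.5486)=-0.3291, 0.0139×(-4.2732)=-0.0596, 0.0279×(-3.5800)=-0.0998, 0.108×(-2.2255)=-0.2404, 0.0557×(-2.8869)=-0.1609, 0.2962×(-1.2168)=-0.3604, 0.0767×(-2.5684)=-0.1969, 0.1498×(-1.8983)=-0.2844, 0.0383×(-3.2616)=-0.1250.
Sum = -1.9374, so H' = 1.94.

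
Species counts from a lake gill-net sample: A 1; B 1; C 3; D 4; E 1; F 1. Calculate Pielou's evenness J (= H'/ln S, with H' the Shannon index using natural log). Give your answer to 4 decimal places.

0.8897

Total N = 1+1+3+4+1+1 = 11, so the proportions are 0.090909, 0.090909, 0.272727, 0.363636, 0.090909, 0.090909 (working shown to 6 dp, full precision carried).
H' = −Σ pᵢ ln pᵢ = −((-0.217990) + (-0.217990) + (-0.354350) + (-0.367855) + (-0.217990) + (-0.217990)) = 1.594167.
With S = 6 species, ln S = 1.791759, so J = 1.594167/1.791759 = 0.889721, i.e. 0.8897 to 4 decimal places.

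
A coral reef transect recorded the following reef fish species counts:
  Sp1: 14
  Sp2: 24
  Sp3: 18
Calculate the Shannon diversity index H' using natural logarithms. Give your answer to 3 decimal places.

1.075

Total N = 14+24+18 = 56, so the proportions are 0.25, 0.42857, 0.32143 (working shown to 5 dp, full precision carried).
Each pᵢ ln pᵢ term: 0.25×(-1.38629)=-0.34657, 0.42857×(-0.84730)=-0.36313, 0.32143×(-1.13498)=-0.36481.
Sum = -1.07452, so H' = 1.075.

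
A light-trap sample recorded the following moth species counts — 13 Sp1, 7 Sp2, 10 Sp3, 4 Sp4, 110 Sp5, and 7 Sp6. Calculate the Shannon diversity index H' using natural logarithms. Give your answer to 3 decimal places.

Total N = 13+7+10+4+110+7 = 151, so the proportions are 0.08609, 0.04636, 0.06623, 0.02649, 0.72848, 0.04636 (working shown to 5 dp, full precision carried).
Each pᵢ ln pᵢ term: 0.08609×(-2.45233)=-0.21113, 0.04636×(-3.07137)=-0.14238, 0.06623×(-2.71469)=-0.17978, 0.02649×(-3.63099)=-0.09619, 0.72848×(-0.31680)=-0.23078, 0.04636×(-3.07137)=-0.14238.
Sum = -1.00264, so H' = 1.003.

1.003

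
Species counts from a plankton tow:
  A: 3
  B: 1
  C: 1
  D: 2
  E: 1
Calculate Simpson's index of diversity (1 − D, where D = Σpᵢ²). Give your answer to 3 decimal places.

Total N = 3+1+1+2+1 = 8, so the proportions are 0.375, 0.125, 0.125, 0.25, 0.125 (working shown to 5 dp, full precision carried).
D = 0.375² + 0.125² + 0.125² + 0.25² + 0.125² = 0.14062 + 0.01562 + 0.01562 + 0.06250 + 0.01562 = 0.25000.
So 1 − D = 0.75000, i.e. 0.750 to 3 decimal places.

0.750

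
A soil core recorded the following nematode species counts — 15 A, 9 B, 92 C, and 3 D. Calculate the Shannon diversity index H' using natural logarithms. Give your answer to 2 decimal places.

Total N = 15+9+92+3 = 119, so the proportions are 0.1261, 0.0756, 0.7731, 0.0252 (working shown to 4 dp, full precision carried).
Each pᵢ ln pᵢ term: 0.1261×(-2.0711)=-0.2611, 0.0756×(-2.5819)=-0.1953, 0.7731×(-0.2573)=-0.1989, 0.0252×(-3.6805)=-0.0928.
Sum = -0.7481, so H' = 0.75.

0.75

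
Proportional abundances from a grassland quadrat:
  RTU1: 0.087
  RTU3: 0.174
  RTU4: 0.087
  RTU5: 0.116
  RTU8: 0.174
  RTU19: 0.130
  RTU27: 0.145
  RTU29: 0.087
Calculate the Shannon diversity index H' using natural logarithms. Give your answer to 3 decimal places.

Each pᵢ ln pᵢ term (working shown to 5 dp, full precision carried): 0.087×(-2.44185)=-0.21244, 0.174×(-1.74870)=-0.30427, 0.087×(-2.44185)=-0.21244, 0.116×(-2.15417)=-0.24988, 0.174×(-1.74870)=-0.30427, 0.13×(-2.04022)=-0.26523, 0.145×(-1.93102)=-0.28000, 0.087×(-2.44185)=-0.21244.
Sum = -2.04098, so H' = 2.041.

2.041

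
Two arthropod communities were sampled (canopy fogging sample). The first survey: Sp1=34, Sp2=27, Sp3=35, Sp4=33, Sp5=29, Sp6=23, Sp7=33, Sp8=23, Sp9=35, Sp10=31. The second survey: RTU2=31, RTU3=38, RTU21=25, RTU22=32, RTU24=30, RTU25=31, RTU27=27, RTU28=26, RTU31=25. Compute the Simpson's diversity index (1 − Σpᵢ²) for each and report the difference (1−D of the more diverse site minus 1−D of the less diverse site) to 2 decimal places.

0.01

The first survey: N=303, proportions 0.1122, 0.0891, 0.1155, 0.1089, 0.0957, 0.0759, 0.1089, 0.0759, 0.1155, 0.1023, giving 1−D = 0.8979 (working shown to 4 dp, full precision carried).
The second survey: N=265, proportions 0.117, 0.1434, 0.0943, 0.1208, 0.1132, 0.117, 0.1019, 0.0981, 0.0943, giving 1−D = 0.8869.
Difference = |0.8979 − 0.8869| = 0.0110, i.e. 0.01 to 2 decimal places.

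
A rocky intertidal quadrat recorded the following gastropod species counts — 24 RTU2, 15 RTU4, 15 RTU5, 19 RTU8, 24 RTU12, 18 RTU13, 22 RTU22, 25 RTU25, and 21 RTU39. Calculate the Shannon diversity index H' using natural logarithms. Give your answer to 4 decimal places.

Total N = 24+15+15+19+24+18+22+25+21 = 183, so the proportions are 0.131148, 0.081967, 0.081967, 0.103825, 0.131148, 0.098361, 0.120219, 0.136612, 0.114754 (working shown to 6 dp, full precision carried).
Each pᵢ ln pᵢ term: 0.131148×(-2.031432)=-0.266417, 0.081967×(-2.501436)=-0.205036, 0.081967×(-2.501436)=-0.205036, 0.103825×(-2.265047)=-0.235169, 0.131148×(-2.031432)=-0.266417, 0.098361×(-2.319114)=-0.228110, 0.120219×(-2.118444)=-0.254676, 0.136612×(-1.990610)=-0.271941, 0.114754×(-2.164964)=-0.248438.
Sum = -2.181241, so H' = 2.1812.

2.1812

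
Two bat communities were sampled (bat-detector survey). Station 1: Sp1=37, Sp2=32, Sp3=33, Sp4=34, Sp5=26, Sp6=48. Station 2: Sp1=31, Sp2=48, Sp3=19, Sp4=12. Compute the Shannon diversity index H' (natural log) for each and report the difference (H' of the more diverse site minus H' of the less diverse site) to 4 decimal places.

0.5104

Station 1: N=210, proportions 0.17619, 0.152381, 0.157143, 0.161905, 0.12381, 0.228571, giving H' = 1.774171 (working shown to 6 dp, full precision carried).
Station 2: N=110, proportions 0.281818, 0.436364, 0.172727, 0.109091, giving H' = 1.263803.
Difference = |1.774171 − 1.263803| = 0.510368, i.e. 0.5104 to 4 decimal places.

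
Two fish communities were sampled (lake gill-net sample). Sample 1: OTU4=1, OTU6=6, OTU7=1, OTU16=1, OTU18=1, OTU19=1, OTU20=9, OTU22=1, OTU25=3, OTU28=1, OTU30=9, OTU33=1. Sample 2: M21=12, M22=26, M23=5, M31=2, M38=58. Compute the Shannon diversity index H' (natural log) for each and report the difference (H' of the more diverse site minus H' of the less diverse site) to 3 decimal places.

Sample 1: N=35, proportions 0.02857, 0.17143, 0.02857, 0.02857, 0.02857, 0.02857, 0.25714, 0.02857, 0.08571, 0.02857, 0.25714, 0.02857, giving H' = 2.02402 (working shown to 5 dp, full precision carried).
Sample 2: N=103, proportions 0.1165, 0.25243, 0.04854, 0.01942, 0.56311, giving H' = 1.14474.
Difference = |2.02402 − 1.14474| = 0.87928, i.e. 0.879 to 3 decimal places.

0.879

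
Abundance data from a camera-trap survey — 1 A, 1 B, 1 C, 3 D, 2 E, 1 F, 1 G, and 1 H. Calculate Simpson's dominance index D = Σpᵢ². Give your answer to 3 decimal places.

Total N = 1+1+1+3+2+1+1+1 = 11, so the proportions are 0.09091, 0.09091, 0.09091, 0.27273, 0.18182, 0.09091, 0.09091, 0.09091 (working shown to 5 dp, full precision carried).
D = 0.09091² + 0.09091² + 0.09091² + 0.27273² + 0.18182² + 0.09091² + 0.09091² + 0.09091² = 0.00826 + 0.00826 + 0.00826 + 0.07438 + 0.03306 + 0.00826 + 0.00826 + 0.00826 = 0.15702.
To 3 decimal places, D = 0.157.

0.157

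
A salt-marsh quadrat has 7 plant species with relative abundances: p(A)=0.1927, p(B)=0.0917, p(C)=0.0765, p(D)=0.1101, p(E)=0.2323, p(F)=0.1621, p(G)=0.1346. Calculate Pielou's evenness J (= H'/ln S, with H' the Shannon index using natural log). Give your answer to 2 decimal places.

H' = −Σ pᵢ ln pᵢ = −((-0.3173) + (-0.2191) + (-0.1966) + (-0.2429) + (-0.3391) + (-0.2949) + (-0.2699)) = 1.8799 (working shown to 4 dp, full precision carried).
With S = 7 species, ln S = 1.9459, so J = 1.8799/1.9459 = 0.9661, i.e. 0.97 to 2 decimal places.

0.97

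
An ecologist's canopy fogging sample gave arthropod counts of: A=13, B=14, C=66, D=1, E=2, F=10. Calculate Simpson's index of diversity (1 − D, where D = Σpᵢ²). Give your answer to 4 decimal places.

0.5705

Total N = 13+14+66+1+2+10 = 106, so the proportions are 0.122642, 0.132075, 0.622642, 0.009434, 0.018868, 0.09434 (working shown to 6 dp, full precision carried).
D = 0.122642² + 0.132075² + 0.622642² + 0.009434² + 0.018868² + 0.09434² = 0.015041 + 0.017444 + 0.387682 + 0.000089 + 0.000356 + 0.008900 = 0.429512.
So 1 − D = 0.570488, i.e. 0.5705 to 4 decimal places.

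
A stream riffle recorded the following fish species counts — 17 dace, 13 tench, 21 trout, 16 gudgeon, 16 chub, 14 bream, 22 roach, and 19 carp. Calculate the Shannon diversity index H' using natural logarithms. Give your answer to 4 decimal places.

Total N = 17+13+21+16+16+14+22+19 = 138, so the proportions are 0.123188, 0.094203, 0.152174, 0.115942, 0.115942, 0.101449, 0.15942, 0.137681 (working shown to 6 dp, full precision carried).
Each pᵢ ln pᵢ term: 0.123188×(-2.094040)=-0.257961, 0.094203×(-2.362304)=-0.222536, 0.152174×(-1.882731)=-0.286503, 0.115942×(-2.154665)=-0.249816, 0.115942×(-2.154665)=-0.249816, 0.101449×(-2.288196)=-0.232136, 0.15942×(-1.836211)=-0.292729, 0.137681×(-1.982815)=-0.272996.
Sum = -2.064494, so H' = 2.0645.

2.0645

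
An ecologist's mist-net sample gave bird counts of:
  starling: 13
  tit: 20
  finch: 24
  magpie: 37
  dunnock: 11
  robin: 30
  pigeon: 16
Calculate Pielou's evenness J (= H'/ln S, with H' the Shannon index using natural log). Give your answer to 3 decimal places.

Total N = 13+20+24+37+11+30+16 = 151, so the proportions are 0.08609, 0.13245, 0.15894, 0.24503, 0.07285, 0.19868, 0.10596 (working shown to 5 dp, full precision carried).
H' = −Σ pᵢ ln pᵢ = −((-0.21113) + (-0.26775) + (-0.29233) + (-0.34461) + (-0.19082) + (-0.32108) + (-0.23785)) = 1.86556.
With S = 7 species, ln S = 1.94591, so J = 1.86556/1.94591 = 0.95871, i.e. 0.959 to 3 decimal places.

0.959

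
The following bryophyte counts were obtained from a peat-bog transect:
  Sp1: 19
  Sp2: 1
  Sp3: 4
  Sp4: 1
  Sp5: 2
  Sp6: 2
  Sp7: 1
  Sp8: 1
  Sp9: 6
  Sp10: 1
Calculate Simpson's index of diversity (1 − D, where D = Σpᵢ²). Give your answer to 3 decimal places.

0.705

Total N = 19+1+4+1+2+2+1+1+6+1 = 38, so the proportions are 0.5, 0.02632, 0.10526, 0.02632, 0.05263, 0.05263, 0.02632, 0.02632, 0.15789, 0.02632 (working shown to 5 dp, full precision carried).
D = 0.5² + 0.02632² + 0.10526² + 0.02632² + 0.05263² + 0.05263² + 0.02632² + 0.02632² + 0.15789² + 0.02632² = 0.25000 + 0.00069 + 0.01108 + 0.00069 + 0.00277 + 0.00277 + 0.00069 + 0.00069 + 0.02493 + 0.00069 = 0.29501.
So 1 − D = 0.70499, i.e. 0.705 to 3 decimal places.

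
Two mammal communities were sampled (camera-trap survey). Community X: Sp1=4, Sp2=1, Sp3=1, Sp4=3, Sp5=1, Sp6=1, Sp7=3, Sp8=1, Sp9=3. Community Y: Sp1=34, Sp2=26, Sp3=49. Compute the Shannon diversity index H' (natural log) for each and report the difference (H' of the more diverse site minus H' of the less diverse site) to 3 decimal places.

Community X: N=18, proportions 0.22222, 0.05556, 0.05556, 0.16667, 0.05556, 0.05556, 0.16667, 0.05556, 0.16667, giving H' = 2.03300 (working shown to 5 dp, full precision carried).
Community Y: N=109, proportions 0.31193, 0.23853, 0.44954, giving H' = 1.06469.
Difference = |2.03300 − 1.06469| = 0.96831, i.e. 0.968 to 3 decimal places.

0.968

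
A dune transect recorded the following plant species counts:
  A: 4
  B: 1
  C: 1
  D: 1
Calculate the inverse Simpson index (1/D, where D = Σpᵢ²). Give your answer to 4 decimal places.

Total N = 4+1+1+1 = 7, so the proportions are 0.5714286, 0.1428571, 0.1428571, 0.1428571 (working shown to 7 dp, full precision carried).
D = 0.5714286² + 0.1428571² + 0.1428571² + 0.1428571² = 0.3265306 + 0.0204082 + 0.0204082 + 0.0204082 = 0.3877551.
So 1/D = 2.578947, i.e. 2.5789 to 4 decimal places.

2.5789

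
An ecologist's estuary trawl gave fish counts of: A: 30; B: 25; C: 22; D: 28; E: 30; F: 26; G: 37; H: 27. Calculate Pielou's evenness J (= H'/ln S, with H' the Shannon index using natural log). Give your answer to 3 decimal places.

0.995

Total N = 30+25+22+28+30+26+37+27 = 225, so the proportions are 0.13333, 0.11111, 0.09778, 0.12444, 0.13333, 0.11556, 0.16444, 0.12 (working shown to 5 dp, full precision carried).
H' = −Σ pᵢ ln pᵢ = −((-0.26865) + (-0.24414) + (-0.22734) + (-0.25933) + (-0.26865) + (-0.24937) + (-0.29685) + (-0.25443)) = 2.06876.
With S = 8 species, ln S = 2.07944, so J = 2.06876/2.07944 = 0.99487, i.e. 0.995 to 3 decimal places.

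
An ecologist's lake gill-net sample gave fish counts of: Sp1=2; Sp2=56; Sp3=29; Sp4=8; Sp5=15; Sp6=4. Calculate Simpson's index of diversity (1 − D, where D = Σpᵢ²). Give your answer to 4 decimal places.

Total N = 2+56+29+8+15+4 = 114, so the proportions are 0.017544, 0.491228, 0.254386, 0.070175, 0.131579, 0.035088 (working shown to 6 dp, full precision carried).
D = 0.017544² + 0.491228² + 0.254386² + 0.070175² + 0.131579² + 0.035088² = 0.000308 + 0.241305 + 0.064712 + 0.004925 + 0.017313 + 0.001231 = 0.329794.
So 1 − D = 0.670206, i.e. 0.6702 to 4 decimal places.

0.6702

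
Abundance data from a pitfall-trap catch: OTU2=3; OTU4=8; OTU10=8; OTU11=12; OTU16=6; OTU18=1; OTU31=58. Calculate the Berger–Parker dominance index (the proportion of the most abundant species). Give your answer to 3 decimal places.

0.604

Total N = 3+8+8+12+6+1+58 = 96, so the proportions are 0.03125, 0.08333, 0.08333, 0.125, 0.0625, 0.01042, 0.60417 (working shown to 5 dp, full precision carried).
The largest proportion is 0.60417, i.e. d = 0.604 to 3 decimal places.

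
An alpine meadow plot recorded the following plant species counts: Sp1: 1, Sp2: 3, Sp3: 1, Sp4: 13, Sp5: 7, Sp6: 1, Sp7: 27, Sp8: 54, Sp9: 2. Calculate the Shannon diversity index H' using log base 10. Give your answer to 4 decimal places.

0.6188

Total N = 1+3+1+13+7+1+27+54+2 = 109, so the proportions are 0.009174, 0.027523, 0.009174, 0.119266, 0.06422, 0.009174, 0.247706, 0.495413, 0.018349 (working shown to 6 dp, full precision carried).
Each pᵢ log₁₀ pᵢ term: 0.009174×(-2.037426)=-0.018692, 0.027523×(-1.560305)=-0.042944, 0.009174×(-2.037426)=-0.018692, 0.119266×(-0.923483)=-0.110140, 0.06422×(-1.192328)=-0.076572, 0.009174×(-2.037426)=-0.018692, 0.247706×(-0.606063)=-0.150126, 0.495413×(-0.305033)=-0.151117, 0.018349×(-1.736397)=-0.031860.
Sum = -0.618835, so H' = 0.6188.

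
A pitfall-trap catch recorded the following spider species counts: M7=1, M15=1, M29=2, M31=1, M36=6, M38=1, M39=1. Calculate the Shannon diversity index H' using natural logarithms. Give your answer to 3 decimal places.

Total N = 1+1+2+1+6+1+1 = 13, so the proportions are 0.07692, 0.07692, 0.15385, 0.07692, 0.46154, 0.07692, 0.07692 (working shown to 5 dp, full precision carried).
Each pᵢ ln pᵢ term: 0.07692×(-2.56495)=-0.19730, 0.07692×(-2.56495)=-0.19730, 0.15385×(-1.87180)=-0.28797, 0.07692×(-2.56495)=-0.19730, 0.46154×(-0.77319)=-0.35686, 0.07692×(-2.56495)=-0.19730, 0.07692×(-2.56495)=-0.19730.
Sum = -1.63135, so H' = 1.631.

1.631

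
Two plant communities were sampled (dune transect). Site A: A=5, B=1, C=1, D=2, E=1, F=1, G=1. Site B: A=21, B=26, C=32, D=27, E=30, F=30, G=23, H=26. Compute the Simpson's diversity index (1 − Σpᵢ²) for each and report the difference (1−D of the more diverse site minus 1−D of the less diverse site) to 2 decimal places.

0.11

Site A: N=12, proportions 0.4167, 0.0833, 0.0833, 0.1667, 0.0833, 0.0833, 0.0833, giving 1−D = 0.7639 (working shown to 4 dp, full precision carried).
Site B: N=215, proportions 0.0977, 0.1209, 0.1488, 0.1256, 0.1395, 0.1395, 0.107, 0.1209, giving 1−D = 0.8729.
Difference = |0.7639 − 0.8729| = 0.1090, i.e. 0.11 to 2 decimal places.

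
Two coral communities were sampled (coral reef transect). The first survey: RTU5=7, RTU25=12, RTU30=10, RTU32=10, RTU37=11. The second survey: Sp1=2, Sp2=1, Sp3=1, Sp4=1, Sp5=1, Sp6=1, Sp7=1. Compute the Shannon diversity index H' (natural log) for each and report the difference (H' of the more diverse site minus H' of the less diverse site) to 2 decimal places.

0.31

The first survey: N=50, proportions 0.14, 0.24, 0.2, 0.2, 0.22, giving H' = 1.594647 (working shown to 6 dp, full precision carried).
The second survey: N=8, proportions 0.25, 0.125, 0.125, 0.125, 0.125, 0.125, 0.125, giving H' = 1.906155.
Difference = |1.594647 − 1.906155| = 0.311508, i.e. 0.31 to 2 decimal places.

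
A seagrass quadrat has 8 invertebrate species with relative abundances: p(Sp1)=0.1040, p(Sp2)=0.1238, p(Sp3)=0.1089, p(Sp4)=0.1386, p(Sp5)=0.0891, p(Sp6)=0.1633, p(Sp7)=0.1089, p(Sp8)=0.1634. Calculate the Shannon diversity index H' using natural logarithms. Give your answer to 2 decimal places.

2.06

Each pᵢ ln pᵢ term (working shown to 4 dp, full precision carried): 0.104×(-2.2634)=-0.2354, 0.1238×(-2.0891)=-0.2586, 0.1089×(-2.2173)=-0.2415, 0.1386×(-1.9762)=-0.2739, 0.0891×(-2.4180)=-0.2154, 0.1633×(-1.8122)=-0.2959, 0.1089×(-2.2173)=-0.2415, 0.1634×(-1.8116)=-0.2960.
Sum = -2.0582, so H' = 2.06.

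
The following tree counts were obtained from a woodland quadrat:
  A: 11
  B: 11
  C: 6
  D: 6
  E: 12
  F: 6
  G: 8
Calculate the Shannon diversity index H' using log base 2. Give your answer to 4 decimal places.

2.7460

Total N = 11+11+6+6+12+6+8 = 60, so the proportions are 0.183333, 0.183333, 0.1, 0.1, 0.2, 0.1, 0.133333 (working shown to 6 dp, full precision carried).
Each pᵢ log₂ pᵢ term: 0.183333×(-2.447459)=-0.448701, 0.183333×(-2.447459)=-0.448701, 0.1×(-3.321928)=-0.332193, 0.1×(-3.321928)=-0.332193, 0.2×(-2.321928)=-0.464386, 0.1×(-3.321928)=-0.332193, 0.133333×(-2.906891)=-0.387585.
Sum = -2.745951, so H' = 2.7460.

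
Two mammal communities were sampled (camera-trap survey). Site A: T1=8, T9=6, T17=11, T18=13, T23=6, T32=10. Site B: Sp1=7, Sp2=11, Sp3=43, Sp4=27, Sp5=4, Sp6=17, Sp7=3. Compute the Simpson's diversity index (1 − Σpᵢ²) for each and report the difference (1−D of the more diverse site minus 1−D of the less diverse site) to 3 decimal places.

Site A: N=54, proportions 0.14815, 0.11111, 0.2037, 0.24074, 0.11111, 0.18519, giving 1−D = 0.81962 (working shown to 5 dp, full precision carried).
Site B: N=112, proportions 0.0625, 0.09821, 0.38393, 0.24107, 0.03571, 0.15179, 0.02679, giving 1−D = 0.75590.
Difference = |0.81962 − 0.75590| = 0.06372, i.e. 0.064 to 3 decimal places.

0.064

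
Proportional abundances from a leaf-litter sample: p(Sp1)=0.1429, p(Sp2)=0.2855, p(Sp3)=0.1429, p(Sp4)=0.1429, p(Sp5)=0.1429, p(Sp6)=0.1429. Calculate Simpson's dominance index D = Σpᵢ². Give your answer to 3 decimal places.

0.184

D = 0.1429² + 0.2855² + 0.1429² + 0.1429² + 0.1429² + 0.1429² = 0.02042 + 0.08151 + 0.02042 + 0.02042 + 0.02042 + 0.02042 = 0.18361 (working shown to 5 dp, full precision carried).
To 3 decimal places, D = 0.184.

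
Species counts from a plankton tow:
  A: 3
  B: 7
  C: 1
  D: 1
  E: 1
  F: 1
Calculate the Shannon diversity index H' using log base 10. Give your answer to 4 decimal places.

0.6213

Total N = 3+7+1+1+1+1 = 14, so the proportions are 0.214286, 0.5, 0.071429, 0.071429, 0.071429, 0.071429 (working shown to 6 dp, full precision carried).
Each pᵢ log₁₀ pᵢ term: 0.214286×(-0.669007)=-0.143359, 0.5×(-0.301030)=-0.150515, 0.071429×(-1.146128)=-0.081866, 0.071429×(-1.146128)=-0.081866, 0.071429×(-1.146128)=-0.081866, 0.071429×(-1.146128)=-0.081866.
Sum = -0.621339, so H' = 0.6213.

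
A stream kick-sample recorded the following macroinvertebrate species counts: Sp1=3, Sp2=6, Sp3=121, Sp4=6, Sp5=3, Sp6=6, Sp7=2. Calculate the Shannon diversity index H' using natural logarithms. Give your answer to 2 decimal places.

0.77

Total N = 3+6+121+6+3+6+2 = 147, so the proportions are 0.0204, 0.0408, 0.8231, 0.0408, 0.0204, 0.0408, 0.0136 (working shown to 4 dp, full precision carried).
Each pᵢ ln pᵢ term: 0.0204×(-3.8918)=-0.0794, 0.0408×(-3.1987)=-0.1306, 0.8231×(-0.1946)=-0.1602, 0.0408×(-3.1987)=-0.1306, 0.0204×(-3.8918)=-0.0794, 0.0408×(-3.1987)=-0.1306, 0.0136×(-4.2973)=-0.0585.
Sum = -0.7692, so H' = 0.77.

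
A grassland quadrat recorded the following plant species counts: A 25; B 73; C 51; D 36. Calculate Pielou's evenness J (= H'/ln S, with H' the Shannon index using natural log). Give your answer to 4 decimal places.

0.9458

Total N = 25+73+51+36 = 185, so the proportions are 0.135135, 0.394595, 0.275676, 0.194595 (working shown to 6 dp, full precision carried).
H' = −Σ pᵢ ln pᵢ = −((-0.270470) + (-0.366932) + (-0.355216) + (-0.318520)) = 1.311138.
With S = 4 species, ln S = 1.386294, so J = 1.311138/1.386294 = 0.945786, i.e. 0.9458 to 4 decimal places.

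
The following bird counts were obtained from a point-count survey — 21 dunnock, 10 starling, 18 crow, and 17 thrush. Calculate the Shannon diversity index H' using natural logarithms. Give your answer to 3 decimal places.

1.354

Total N = 21+10+18+17 = 66, so the proportions are 0.31818, 0.15152, 0.27273, 0.25758 (working shown to 5 dp, full precision carried).
Each pᵢ ln pᵢ term: 0.31818×(-1.14513)=-0.36436, 0.15152×(-1.88707)=-0.28592, 0.27273×(-1.29928)=-0.35435, 0.25758×(-1.35644)=-0.34939.
Sum = -1.35402, so H' = 1.354.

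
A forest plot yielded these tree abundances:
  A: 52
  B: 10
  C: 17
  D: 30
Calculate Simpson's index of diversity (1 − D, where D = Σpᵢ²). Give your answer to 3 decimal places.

Total N = 52+10+17+30 = 109, so the proportions are 0.47706, 0.09174, 0.15596, 0.27523 (working shown to 5 dp, full precision carried).
D = 0.47706² + 0.09174² + 0.15596² + 0.27523² = 0.22759 + 0.00842 + 0.02432 + 0.07575 = 0.33608.
So 1 − D = 0.66392, i.e. 0.664 to 3 decimal places.

0.664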